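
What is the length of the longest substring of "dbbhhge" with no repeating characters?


Input: "dbbhhge"
Sliding window (track last position of each char):
  Position 0 ('d'): window [0,0] length 1 -- new best
  Position 1 ('b'): window [0,1] length 2 -- new best
  Position 2 ('b'): repeat (last at 1), move window start to 2
  Position 2 ('b'): window [2,2] length 1
  Position 3 ('h'): window [2,3] length 2
  Position 4 ('h'): repeat (last at 3), move window start to 4
  Position 4 ('h'): window [4,4] length 1
  Position 5 ('g'): window [4,5] length 2
  Position 6 ('e'): window [4,6] length 3 -- new best
Longest substring with no repeats: "hge" with length 3

3


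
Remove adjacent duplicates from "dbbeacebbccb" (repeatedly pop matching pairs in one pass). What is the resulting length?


Input: dbbeacebbccb
Stack-based adjacent duplicate removal:
  Read 'd': push. Stack: d
  Read 'b': push. Stack: db
  Read 'b': matches stack top 'b' => pop. Stack: d
  Read 'e': push. Stack: de
  Read 'a': push. Stack: dea
  Read 'c': push. Stack: deac
  Read 'e': push. Stack: deace
  Read 'b': push. Stack: deaceb
  Read 'b': matches stack top 'b' => pop. Stack: deace
  Read 'c': push. Stack: deacec
  Read 'c': matches stack top 'c' => pop. Stack: deace
  Read 'b': push. Stack: deaceb
Final stack: "deaceb" (length 6)

6


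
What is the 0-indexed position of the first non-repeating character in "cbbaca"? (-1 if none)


Input: cbbaca
Character frequencies:
  'a': 2
  'b': 2
  'c': 2
Scanning left to right for freq == 1:
  Position 0 ('c'): freq=2, skip
  Position 1 ('b'): freq=2, skip
  Position 2 ('b'): freq=2, skip
  Position 3 ('a'): freq=2, skip
  Position 4 ('c'): freq=2, skip
  Position 5 ('a'): freq=2, skip
  No unique character found => answer = -1

-1


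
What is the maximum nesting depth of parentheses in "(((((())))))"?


Input: "(((((())))))"
Tracking depth:
  Position 0 '(': depth becomes 1
  Position 1 '(': depth becomes 2
  Position 2 '(': depth becomes 3
  Position 3 '(': depth becomes 4
  Position 4 '(': depth becomes 5
  Position 5 '(': depth becomes 6
  Position 6 ')': depth becomes 5
  Position 7 ')': depth becomes 4
  Position 8 ')': depth becomes 3
  Position 9 ')': depth becomes 2
  Position 10 ')': depth becomes 1
  Position 11 ')': depth becomes 0
Maximum depth reached: 6

6


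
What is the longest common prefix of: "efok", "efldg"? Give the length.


Words: efok, efldg
  Position 0: all 'e' => match
  Position 1: all 'f' => match
  Position 2: ('o', 'l') => mismatch, stop
LCP = "ef" (length 2)

2


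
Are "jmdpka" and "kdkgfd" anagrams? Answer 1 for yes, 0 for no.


Strings: "jmdpka", "kdkgfd"
Sorted first:  adjkmp
Sorted second: ddfgkk
Differ at position 0: 'a' vs 'd' => not anagrams

0


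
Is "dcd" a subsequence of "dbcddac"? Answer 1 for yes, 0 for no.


Check if "dcd" is a subsequence of "dbcddac"
Greedy scan:
  Position 0 ('d'): matches sub[0] = 'd'
  Position 1 ('b'): no match needed
  Position 2 ('c'): matches sub[1] = 'c'
  Position 3 ('d'): matches sub[2] = 'd'
  Position 4 ('d'): no match needed
  Position 5 ('a'): no match needed
  Position 6 ('c'): no match needed
All 3 characters matched => is a subsequence

1


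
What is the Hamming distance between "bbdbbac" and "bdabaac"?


Comparing "bbdbbac" and "bdabaac" position by position:
  Position 0: 'b' vs 'b' => same
  Position 1: 'b' vs 'd' => differ
  Position 2: 'd' vs 'a' => differ
  Position 3: 'b' vs 'b' => same
  Position 4: 'b' vs 'a' => differ
  Position 5: 'a' vs 'a' => same
  Position 6: 'c' vs 'c' => same
Total differences (Hamming distance): 3

3


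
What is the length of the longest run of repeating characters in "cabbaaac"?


Input: "cabbaaac"
Scanning for longest run:
  Position 1 ('a'): new char, reset run to 1
  Position 2 ('b'): new char, reset run to 1
  Position 3 ('b'): continues run of 'b', length=2
  Position 4 ('a'): new char, reset run to 1
  Position 5 ('a'): continues run of 'a', length=2
  Position 6 ('a'): continues run of 'a', length=3
  Position 7 ('c'): new char, reset run to 1
Longest run: 'a' with length 3

3


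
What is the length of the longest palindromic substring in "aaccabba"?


Input: "aaccabba"
Checking substrings for palindromes:
  [1:5] "acca" (len 4) => palindrome
  [4:8] "abba" (len 4) => palindrome
  [0:2] "aa" (len 2) => palindrome
  [2:4] "cc" (len 2) => palindrome
  [5:7] "bb" (len 2) => palindrome
Longest palindromic substring: "acca" with length 4

4


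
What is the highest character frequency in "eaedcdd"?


Input: eaedcdd
Character counts:
  'a': 1
  'c': 1
  'd': 3
  'e': 2
Maximum frequency: 3

3


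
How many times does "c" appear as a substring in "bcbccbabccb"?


Searching for "c" in "bcbccbabccb"
Scanning each position:
  Position 0: "b" => no
  Position 1: "c" => MATCH
  Position 2: "b" => no
  Position 3: "c" => MATCH
  Position 4: "c" => MATCH
  Position 5: "b" => no
  Position 6: "a" => no
  Position 7: "b" => no
  Position 8: "c" => MATCH
  Position 9: "c" => MATCH
  Position 10: "b" => no
Total occurrences: 5

5


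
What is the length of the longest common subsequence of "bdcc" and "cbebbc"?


LCS of "bdcc" and "cbebbc"
DP table:
           c    b    e    b    b    c
      0    0    0    0    0    0    0
  b   0    0    1    1    1    1    1
  d   0    0    1    1    1    1    1
  c   0    1    1    1    1    1    2
  c   0    1    1    1    1    1    2
LCS length = dp[4][6] = 2

2


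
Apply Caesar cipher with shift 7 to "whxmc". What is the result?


Caesar cipher: shift "whxmc" by 7
  'w' (pos 22) + 7 = pos 3 = 'd'
  'h' (pos 7) + 7 = pos 14 = 'o'
  'x' (pos 23) + 7 = pos 4 = 'e'
  'm' (pos 12) + 7 = pos 19 = 't'
  'c' (pos 2) + 7 = pos 9 = 'j'
Result: doetj

doetj


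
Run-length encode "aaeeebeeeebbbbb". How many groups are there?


Input: aaeeebeeeebbbbb
Scanning for consecutive runs:
  Group 1: 'a' x 2 (positions 0-1)
  Group 2: 'e' x 3 (positions 2-4)
  Group 3: 'b' x 1 (positions 5-5)
  Group 4: 'e' x 4 (positions 6-9)
  Group 5: 'b' x 5 (positions 10-14)
Total groups: 5

5


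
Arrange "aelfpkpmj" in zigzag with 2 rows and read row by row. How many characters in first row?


Zigzag "aelfpkpmj" into 2 rows:
Placing characters:
  'a' => row 0
  'e' => row 1
  'l' => row 0
  'f' => row 1
  'p' => row 0
  'k' => row 1
  'p' => row 0
  'm' => row 1
  'j' => row 0
Rows:
  Row 0: "alppj"
  Row 1: "efkm"
First row length: 5

5


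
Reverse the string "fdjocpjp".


Input: fdjocpjp
Reading characters right to left:
  Position 7: 'p'
  Position 6: 'j'
  Position 5: 'p'
  Position 4: 'c'
  Position 3: 'o'
  Position 2: 'j'
  Position 1: 'd'
  Position 0: 'f'
Reversed: pjpcojdf

pjpcojdf


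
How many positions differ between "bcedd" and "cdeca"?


Comparing "bcedd" and "cdeca" position by position:
  Position 0: 'b' vs 'c' => DIFFER
  Position 1: 'c' vs 'd' => DIFFER
  Position 2: 'e' vs 'e' => same
  Position 3: 'd' vs 'c' => DIFFER
  Position 4: 'd' vs 'a' => DIFFER
Positions that differ: 4

4


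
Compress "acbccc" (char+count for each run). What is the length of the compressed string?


Input: acbccc
Runs:
  'a' x 1 => "a1"
  'c' x 1 => "c1"
  'b' x 1 => "b1"
  'c' x 3 => "c3"
Compressed: "a1c1b1c3"
Compressed length: 8

8


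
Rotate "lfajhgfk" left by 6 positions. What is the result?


Input: "lfajhgfk", rotate left by 6
First 6 characters: "lfajhg"
Remaining characters: "fk"
Concatenate remaining + first: "fk" + "lfajhg" = "fklfajhg"

fklfajhg


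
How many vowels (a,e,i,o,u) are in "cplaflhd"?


Input: cplaflhd
Checking each character:
  'c' at position 0: consonant
  'p' at position 1: consonant
  'l' at position 2: consonant
  'a' at position 3: vowel (running total: 1)
  'f' at position 4: consonant
  'l' at position 5: consonant
  'h' at position 6: consonant
  'd' at position 7: consonant
Total vowels: 1

1


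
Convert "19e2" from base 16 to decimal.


Input: "19e2" in base 16
Positional expansion:
  Digit '1' (value 1) x 16^3 = 4096
  Digit '9' (value 9) x 16^2 = 2304
  Digit 'e' (value 14) x 16^1 = 224
  Digit '2' (value 2) x 16^0 = 2
Sum = 6626

6626


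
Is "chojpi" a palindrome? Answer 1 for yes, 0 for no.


Input: chojpi
Reversed: ipjohc
  Compare pos 0 ('c') with pos 5 ('i'): MISMATCH
  Compare pos 1 ('h') with pos 4 ('p'): MISMATCH
  Compare pos 2 ('o') with pos 3 ('j'): MISMATCH
Result: not a palindrome

0


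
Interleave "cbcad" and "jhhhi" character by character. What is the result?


Interleaving "cbcad" and "jhhhi":
  Position 0: 'c' from first, 'j' from second => "cj"
  Position 1: 'b' from first, 'h' from second => "bh"
  Position 2: 'c' from first, 'h' from second => "ch"
  Position 3: 'a' from first, 'h' from second => "ah"
  Position 4: 'd' from first, 'i' from second => "di"
Result: cjbhchahdi

cjbhchahdi


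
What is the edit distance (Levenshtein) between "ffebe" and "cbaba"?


Computing edit distance: "ffebe" -> "cbaba"
DP table:
           c    b    a    b    a
      0    1    2    3    4    5
  f   1    1    2    3    4    5
  f   2    2    2    3    4    5
  e   3    3    3    3    4    5
  b   4    4    3    4    3    4
  e   5    5    4    4    4    4
Edit distance = dp[5][5] = 4

4


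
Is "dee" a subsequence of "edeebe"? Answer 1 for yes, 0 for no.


Check if "dee" is a subsequence of "edeebe"
Greedy scan:
  Position 0 ('e'): no match needed
  Position 1 ('d'): matches sub[0] = 'd'
  Position 2 ('e'): matches sub[1] = 'e'
  Position 3 ('e'): matches sub[2] = 'e'
  Position 4 ('b'): no match needed
  Position 5 ('e'): no match needed
All 3 characters matched => is a subsequence

1


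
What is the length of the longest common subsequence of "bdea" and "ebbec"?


LCS of "bdea" and "ebbec"
DP table:
           e    b    b    e    c
      0    0    0    0    0    0
  b   0    0    1    1    1    1
  d   0    0    1    1    1    1
  e   0    1    1    1    2    2
  a   0    1    1    1    2    2
LCS length = dp[4][5] = 2

2


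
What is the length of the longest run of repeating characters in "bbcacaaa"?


Input: "bbcacaaa"
Scanning for longest run:
  Position 1 ('b'): continues run of 'b', length=2
  Position 2 ('c'): new char, reset run to 1
  Position 3 ('a'): new char, reset run to 1
  Position 4 ('c'): new char, reset run to 1
  Position 5 ('a'): new char, reset run to 1
  Position 6 ('a'): continues run of 'a', length=2
  Position 7 ('a'): continues run of 'a', length=3
Longest run: 'a' with length 3

3


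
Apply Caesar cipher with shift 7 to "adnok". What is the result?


Caesar cipher: shift "adnok" by 7
  'a' (pos 0) + 7 = pos 7 = 'h'
  'd' (pos 3) + 7 = pos 10 = 'k'
  'n' (pos 13) + 7 = pos 20 = 'u'
  'o' (pos 14) + 7 = pos 21 = 'v'
  'k' (pos 10) + 7 = pos 17 = 'r'
Result: hkuvr

hkuvr


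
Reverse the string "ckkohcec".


Input: ckkohcec
Reading characters right to left:
  Position 7: 'c'
  Position 6: 'e'
  Position 5: 'c'
  Position 4: 'h'
  Position 3: 'o'
  Position 2: 'k'
  Position 1: 'k'
  Position 0: 'c'
Reversed: cechokkc

cechokkc


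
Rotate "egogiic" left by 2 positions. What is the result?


Input: "egogiic", rotate left by 2
First 2 characters: "eg"
Remaining characters: "ogiic"
Concatenate remaining + first: "ogiic" + "eg" = "ogiiceg"

ogiiceg


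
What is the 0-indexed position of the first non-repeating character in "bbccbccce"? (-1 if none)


Input: bbccbccce
Character frequencies:
  'b': 3
  'c': 5
  'e': 1
Scanning left to right for freq == 1:
  Position 0 ('b'): freq=3, skip
  Position 1 ('b'): freq=3, skip
  Position 2 ('c'): freq=5, skip
  Position 3 ('c'): freq=5, skip
  Position 4 ('b'): freq=3, skip
  Position 5 ('c'): freq=5, skip
  Position 6 ('c'): freq=5, skip
  Position 7 ('c'): freq=5, skip
  Position 8 ('e'): unique! => answer = 8

8


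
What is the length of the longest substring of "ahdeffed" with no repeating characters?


Input: "ahdeffed"
Sliding window (track last position of each char):
  Position 0 ('a'): window [0,0] length 1 -- new best
  Position 1 ('h'): window [0,1] length 2 -- new best
  Position 2 ('d'): window [0,2] length 3 -- new best
  Position 3 ('e'): window [0,3] length 4 -- new best
  Position 4 ('f'): window [0,4] length 5 -- new best
  Position 5 ('f'): repeat (last at 4), move window start to 5
  Position 5 ('f'): window [5,5] length 1
  Position 6 ('e'): window [5,6] length 2
  Position 7 ('d'): window [5,7] length 3
Longest substring with no repeats: "ahdef" with length 5

5


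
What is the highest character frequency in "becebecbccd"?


Input: becebecbccd
Character counts:
  'b': 3
  'c': 4
  'd': 1
  'e': 3
Maximum frequency: 4

4


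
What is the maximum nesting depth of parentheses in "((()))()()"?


Input: "((()))()()"
Tracking depth:
  Position 0 '(': depth becomes 1
  Position 1 '(': depth becomes 2
  Position 2 '(': depth becomes 3
  Position 3 ')': depth becomes 2
  Position 4 ')': depth becomes 1
  Position 5 ')': depth becomes 0
  Position 6 '(': depth becomes 1
  Position 7 ')': depth becomes 0
  Position 8 '(': depth becomes 1
  Position 9 ')': depth becomes 0
Maximum depth reached: 3

3


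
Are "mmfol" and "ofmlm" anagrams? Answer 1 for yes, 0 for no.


Strings: "mmfol", "ofmlm"
Sorted first:  flmmo
Sorted second: flmmo
Sorted forms match => anagrams

1


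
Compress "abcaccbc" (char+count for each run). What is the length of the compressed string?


Input: abcaccbc
Runs:
  'a' x 1 => "a1"
  'b' x 1 => "b1"
  'c' x 1 => "c1"
  'a' x 1 => "a1"
  'c' x 2 => "c2"
  'b' x 1 => "b1"
  'c' x 1 => "c1"
Compressed: "a1b1c1a1c2b1c1"
Compressed length: 14

14


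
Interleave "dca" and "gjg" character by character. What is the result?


Interleaving "dca" and "gjg":
  Position 0: 'd' from first, 'g' from second => "dg"
  Position 1: 'c' from first, 'j' from second => "cj"
  Position 2: 'a' from first, 'g' from second => "ag"
Result: dgcjag

dgcjag


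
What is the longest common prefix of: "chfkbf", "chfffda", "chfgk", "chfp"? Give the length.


Words: chfkbf, chfffda, chfgk, chfp
  Position 0: all 'c' => match
  Position 1: all 'h' => match
  Position 2: all 'f' => match
  Position 3: ('k', 'f', 'g', 'p') => mismatch, stop
LCP = "chf" (length 3)

3


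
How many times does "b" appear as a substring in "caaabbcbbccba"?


Searching for "b" in "caaabbcbbccba"
Scanning each position:
  Position 0: "c" => no
  Position 1: "a" => no
  Position 2: "a" => no
  Position 3: "a" => no
  Position 4: "b" => MATCH
  Position 5: "b" => MATCH
  Position 6: "c" => no
  Position 7: "b" => MATCH
  Position 8: "b" => MATCH
  Position 9: "c" => no
  Position 10: "c" => no
  Position 11: "b" => MATCH
  Position 12: "a" => no
Total occurrences: 5

5


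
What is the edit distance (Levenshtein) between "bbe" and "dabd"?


Computing edit distance: "bbe" -> "dabd"
DP table:
           d    a    b    d
      0    1    2    3    4
  b   1    1    2    2    3
  b   2    2    2    2    3
  e   3    3    3    3    3
Edit distance = dp[3][4] = 3

3


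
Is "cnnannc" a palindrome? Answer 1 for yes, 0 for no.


Input: cnnannc
Reversed: cnnannc
  Compare pos 0 ('c') with pos 6 ('c'): match
  Compare pos 1 ('n') with pos 5 ('n'): match
  Compare pos 2 ('n') with pos 4 ('n'): match
Result: palindrome

1


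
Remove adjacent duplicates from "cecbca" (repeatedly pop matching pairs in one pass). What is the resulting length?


Input: cecbca
Stack-based adjacent duplicate removal:
  Read 'c': push. Stack: c
  Read 'e': push. Stack: ce
  Read 'c': push. Stack: cec
  Read 'b': push. Stack: cecb
  Read 'c': push. Stack: cecbc
  Read 'a': push. Stack: cecbca
Final stack: "cecbca" (length 6)

6


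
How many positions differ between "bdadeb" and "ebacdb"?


Comparing "bdadeb" and "ebacdb" position by position:
  Position 0: 'b' vs 'e' => DIFFER
  Position 1: 'd' vs 'b' => DIFFER
  Position 2: 'a' vs 'a' => same
  Position 3: 'd' vs 'c' => DIFFER
  Position 4: 'e' vs 'd' => DIFFER
  Position 5: 'b' vs 'b' => same
Positions that differ: 4

4


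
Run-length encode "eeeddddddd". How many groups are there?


Input: eeeddddddd
Scanning for consecutive runs:
  Group 1: 'e' x 3 (positions 0-2)
  Group 2: 'd' x 7 (positions 3-9)
Total groups: 2

2


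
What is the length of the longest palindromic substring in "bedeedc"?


Input: "bedeedc"
Checking substrings for palindromes:
  [2:6] "deed" (len 4) => palindrome
  [1:4] "ede" (len 3) => palindrome
  [3:5] "ee" (len 2) => palindrome
Longest palindromic substring: "deed" with length 4

4


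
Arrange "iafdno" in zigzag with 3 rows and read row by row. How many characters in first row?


Zigzag "iafdno" into 3 rows:
Placing characters:
  'i' => row 0
  'a' => row 1
  'f' => row 2
  'd' => row 1
  'n' => row 0
  'o' => row 1
Rows:
  Row 0: "in"
  Row 1: "ado"
  Row 2: "f"
First row length: 2

2


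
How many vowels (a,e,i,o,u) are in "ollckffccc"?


Input: ollckffccc
Checking each character:
  'o' at position 0: vowel (running total: 1)
  'l' at position 1: consonant
  'l' at position 2: consonant
  'c' at position 3: consonant
  'k' at position 4: consonant
  'f' at position 5: consonant
  'f' at position 6: consonant
  'c' at position 7: consonant
  'c' at position 8: consonant
  'c' at position 9: consonant
Total vowels: 1

1


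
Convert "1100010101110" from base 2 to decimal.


Input: "1100010101110" in base 2
Positional expansion:
  Digit '1' (value 1) x 2^12 = 4096
  Digit '1' (value 1) x 2^11 = 2048
  Digit '0' (value 0) x 2^10 = 0
  Digit '0' (value 0) x 2^9 = 0
  Digit '0' (value 0) x 2^8 = 0
  Digit '1' (value 1) x 2^7 = 128
  Digit '0' (value 0) x 2^6 = 0
  Digit '1' (value 1) x 2^5 = 32
  Digit '0' (value 0) x 2^4 = 0
  Digit '1' (value 1) x 2^3 = 8
  Digit '1' (value 1) x 2^2 = 4
  Digit '1' (value 1) x 2^1 = 2
  Digit '0' (value 0) x 2^0 = 0
Sum = 6318

6318


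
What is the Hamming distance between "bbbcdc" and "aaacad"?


Comparing "bbbcdc" and "aaacad" position by position:
  Position 0: 'b' vs 'a' => differ
  Position 1: 'b' vs 'a' => differ
  Position 2: 'b' vs 'a' => differ
  Position 3: 'c' vs 'c' => same
  Position 4: 'd' vs 'a' => differ
  Position 5: 'c' vs 'd' => differ
Total differences (Hamming distance): 5

5


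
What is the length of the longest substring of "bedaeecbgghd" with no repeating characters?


Input: "bedaeecbgghd"
Sliding window (track last position of each char):
  Position 0 ('b'): window [0,0] length 1 -- new best
  Position 1 ('e'): window [0,1] length 2 -- new best
  Position 2 ('d'): window [0,2] length 3 -- new best
  Position 3 ('a'): window [0,3] length 4 -- new best
  Position 4 ('e'): repeat (last at 1), move window start to 2
  Position 4 ('e'): window [2,4] length 3
  Position 5 ('e'): repeat (last at 4), move window start to 5
  Position 5 ('e'): window [5,5] length 1
  Position 6 ('c'): window [5,6] length 2
  Position 7 ('b'): window [5,7] length 3
  Position 8 ('g'): window [5,8] length 4
  Position 9 ('g'): repeat (last at 8), move window start to 9
  Position 9 ('g'): window [9,9] length 1
  Position 10 ('h'): window [9,10] length 2
  Position 11 ('d'): window [9,11] length 3
Longest substring with no repeats: "beda" with length 4

4


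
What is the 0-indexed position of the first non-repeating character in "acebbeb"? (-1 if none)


Input: acebbeb
Character frequencies:
  'a': 1
  'b': 3
  'c': 1
  'e': 2
Scanning left to right for freq == 1:
  Position 0 ('a'): unique! => answer = 0

0


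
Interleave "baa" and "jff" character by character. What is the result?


Interleaving "baa" and "jff":
  Position 0: 'b' from first, 'j' from second => "bj"
  Position 1: 'a' from first, 'f' from second => "af"
  Position 2: 'a' from first, 'f' from second => "af"
Result: bjafaf

bjafaf


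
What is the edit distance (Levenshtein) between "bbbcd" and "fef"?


Computing edit distance: "bbbcd" -> "fef"
DP table:
           f    e    f
      0    1    2    3
  b   1    1    2    3
  b   2    2    2    3
  b   3    3    3    3
  c   4    4    4    4
  d   5    5    5    5
Edit distance = dp[5][3] = 5

5


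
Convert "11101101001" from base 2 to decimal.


Input: "11101101001" in base 2
Positional expansion:
  Digit '1' (value 1) x 2^10 = 1024
  Digit '1' (value 1) x 2^9 = 512
  Digit '1' (value 1) x 2^8 = 256
  Digit '0' (value 0) x 2^7 = 0
  Digit '1' (value 1) x 2^6 = 64
  Digit '1' (value 1) x 2^5 = 32
  Digit '0' (value 0) x 2^4 = 0
  Digit '1' (value 1) x 2^3 = 8
  Digit '0' (value 0) x 2^2 = 0
  Digit '0' (value 0) x 2^1 = 0
  Digit '1' (value 1) x 2^0 = 1
Sum = 1897

1897


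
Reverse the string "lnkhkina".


Input: lnkhkina
Reading characters right to left:
  Position 7: 'a'
  Position 6: 'n'
  Position 5: 'i'
  Position 4: 'k'
  Position 3: 'h'
  Position 2: 'k'
  Position 1: 'n'
  Position 0: 'l'
Reversed: anikhknl

anikhknl


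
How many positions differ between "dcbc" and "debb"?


Comparing "dcbc" and "debb" position by position:
  Position 0: 'd' vs 'd' => same
  Position 1: 'c' vs 'e' => DIFFER
  Position 2: 'b' vs 'b' => same
  Position 3: 'c' vs 'b' => DIFFER
Positions that differ: 2

2


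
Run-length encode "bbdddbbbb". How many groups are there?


Input: bbdddbbbb
Scanning for consecutive runs:
  Group 1: 'b' x 2 (positions 0-1)
  Group 2: 'd' x 3 (positions 2-4)
  Group 3: 'b' x 4 (positions 5-8)
Total groups: 3

3


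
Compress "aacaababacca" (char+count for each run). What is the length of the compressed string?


Input: aacaababacca
Runs:
  'a' x 2 => "a2"
  'c' x 1 => "c1"
  'a' x 2 => "a2"
  'b' x 1 => "b1"
  'a' x 1 => "a1"
  'b' x 1 => "b1"
  'a' x 1 => "a1"
  'c' x 2 => "c2"
  'a' x 1 => "a1"
Compressed: "a2c1a2b1a1b1a1c2a1"
Compressed length: 18

18


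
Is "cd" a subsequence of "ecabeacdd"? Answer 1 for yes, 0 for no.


Check if "cd" is a subsequence of "ecabeacdd"
Greedy scan:
  Position 0 ('e'): no match needed
  Position 1 ('c'): matches sub[0] = 'c'
  Position 2 ('a'): no match needed
  Position 3 ('b'): no match needed
  Position 4 ('e'): no match needed
  Position 5 ('a'): no match needed
  Position 6 ('c'): no match needed
  Position 7 ('d'): matches sub[1] = 'd'
  Position 8 ('d'): no match needed
All 2 characters matched => is a subsequence

1


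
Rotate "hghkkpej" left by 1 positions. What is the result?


Input: "hghkkpej", rotate left by 1
First 1 characters: "h"
Remaining characters: "ghkkpej"
Concatenate remaining + first: "ghkkpej" + "h" = "ghkkpejh"

ghkkpejh


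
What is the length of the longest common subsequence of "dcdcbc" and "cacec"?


LCS of "dcdcbc" and "cacec"
DP table:
           c    a    c    e    c
      0    0    0    0    0    0
  d   0    0    0    0    0    0
  c   0    1    1    1    1    1
  d   0    1    1    1    1    1
  c   0    1    1    2    2    2
  b   0    1    1    2    2    2
  c   0    1    1    2    2    3
LCS length = dp[6][5] = 3

3


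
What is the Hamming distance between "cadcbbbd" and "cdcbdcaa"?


Comparing "cadcbbbd" and "cdcbdcaa" position by position:
  Position 0: 'c' vs 'c' => same
  Position 1: 'a' vs 'd' => differ
  Position 2: 'd' vs 'c' => differ
  Position 3: 'c' vs 'b' => differ
  Position 4: 'b' vs 'd' => differ
  Position 5: 'b' vs 'c' => differ
  Position 6: 'b' vs 'a' => differ
  Position 7: 'd' vs 'a' => differ
Total differences (Hamming distance): 7

7


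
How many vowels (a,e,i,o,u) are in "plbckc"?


Input: plbckc
Checking each character:
  'p' at position 0: consonant
  'l' at position 1: consonant
  'b' at position 2: consonant
  'c' at position 3: consonant
  'k' at position 4: consonant
  'c' at position 5: consonant
Total vowels: 0

0


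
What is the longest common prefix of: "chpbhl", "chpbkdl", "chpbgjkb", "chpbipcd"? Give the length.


Words: chpbhl, chpbkdl, chpbgjkb, chpbipcd
  Position 0: all 'c' => match
  Position 1: all 'h' => match
  Position 2: all 'p' => match
  Position 3: all 'b' => match
  Position 4: ('h', 'k', 'g', 'i') => mismatch, stop
LCP = "chpb" (length 4)

4


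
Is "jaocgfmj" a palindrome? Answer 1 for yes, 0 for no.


Input: jaocgfmj
Reversed: jmfgcoaj
  Compare pos 0 ('j') with pos 7 ('j'): match
  Compare pos 1 ('a') with pos 6 ('m'): MISMATCH
  Compare pos 2 ('o') with pos 5 ('f'): MISMATCH
  Compare pos 3 ('c') with pos 4 ('g'): MISMATCH
Result: not a palindrome

0


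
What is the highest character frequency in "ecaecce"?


Input: ecaecce
Character counts:
  'a': 1
  'c': 3
  'e': 3
Maximum frequency: 3

3


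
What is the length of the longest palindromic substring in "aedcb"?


Input: "aedcb"
Checking substrings for palindromes:
  No multi-char palindromic substrings found
Longest palindromic substring: "a" with length 1

1


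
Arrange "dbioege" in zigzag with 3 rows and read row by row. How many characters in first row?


Zigzag "dbioege" into 3 rows:
Placing characters:
  'd' => row 0
  'b' => row 1
  'i' => row 2
  'o' => row 1
  'e' => row 0
  'g' => row 1
  'e' => row 2
Rows:
  Row 0: "de"
  Row 1: "bog"
  Row 2: "ie"
First row length: 2

2


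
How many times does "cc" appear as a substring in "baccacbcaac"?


Searching for "cc" in "baccacbcaac"
Scanning each position:
  Position 0: "ba" => no
  Position 1: "ac" => no
  Position 2: "cc" => MATCH
  Position 3: "ca" => no
  Position 4: "ac" => no
  Position 5: "cb" => no
  Position 6: "bc" => no
  Position 7: "ca" => no
  Position 8: "aa" => no
  Position 9: "ac" => no
Total occurrences: 1

1


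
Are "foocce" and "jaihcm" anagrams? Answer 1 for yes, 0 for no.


Strings: "foocce", "jaihcm"
Sorted first:  ccefoo
Sorted second: achijm
Differ at position 0: 'c' vs 'a' => not anagrams

0


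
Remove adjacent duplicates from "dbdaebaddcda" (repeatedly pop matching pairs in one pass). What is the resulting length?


Input: dbdaebaddcda
Stack-based adjacent duplicate removal:
  Read 'd': push. Stack: d
  Read 'b': push. Stack: db
  Read 'd': push. Stack: dbd
  Read 'a': push. Stack: dbda
  Read 'e': push. Stack: dbdae
  Read 'b': push. Stack: dbdaeb
  Read 'a': push. Stack: dbdaeba
  Read 'd': push. Stack: dbdaebad
  Read 'd': matches stack top 'd' => pop. Stack: dbdaeba
  Read 'c': push. Stack: dbdaebac
  Read 'd': push. Stack: dbdaebacd
  Read 'a': push. Stack: dbdaebacda
Final stack: "dbdaebacda" (length 10)

10


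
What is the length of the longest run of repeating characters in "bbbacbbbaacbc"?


Input: "bbbacbbbaacbc"
Scanning for longest run:
  Position 1 ('b'): continues run of 'b', length=2
  Position 2 ('b'): continues run of 'b', length=3
  Position 3 ('a'): new char, reset run to 1
  Position 4 ('c'): new char, reset run to 1
  Position 5 ('b'): new char, reset run to 1
  Position 6 ('b'): continues run of 'b', length=2
  Position 7 ('b'): continues run of 'b', length=3
  Position 8 ('a'): new char, reset run to 1
  Position 9 ('a'): continues run of 'a', length=2
  Position 10 ('c'): new char, reset run to 1
  Position 11 ('b'): new char, reset run to 1
  Position 12 ('c'): new char, reset run to 1
Longest run: 'b' with length 3

3


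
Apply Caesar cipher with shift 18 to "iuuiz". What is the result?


Caesar cipher: shift "iuuiz" by 18
  'i' (pos 8) + 18 = pos 0 = 'a'
  'u' (pos 20) + 18 = pos 12 = 'm'
  'u' (pos 20) + 18 = pos 12 = 'm'
  'i' (pos 8) + 18 = pos 0 = 'a'
  'z' (pos 25) + 18 = pos 17 = 'r'
Result: ammar

ammar


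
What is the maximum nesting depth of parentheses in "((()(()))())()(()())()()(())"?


Input: "((()(()))())()(()())()()(())"
Tracking depth:
  Position 0 '(': depth becomes 1
  Position 1 '(': depth becomes 2
  Position 2 '(': depth becomes 3
  Position 3 ')': depth becomes 2
  Position 4 '(': depth becomes 3
  Position 5 '(': depth becomes 4
  Position 6 ')': depth becomes 3
  Position 7 ')': depth becomes 2
  Position 8 ')': depth becomes 1
  Position 9 '(': depth becomes 2
  Position 10 ')': depth becomes 1
  Position 11 ')': depth becomes 0
  Position 12 '(': depth becomes 1
  Position 13 ')': depth becomes 0
  Position 14 '(': depth becomes 1
  Position 15 '(': depth becomes 2
  Position 16 ')': depth becomes 1
  Position 17 '(': depth becomes 2
  Position 18 ')': depth becomes 1
  Position 19 ')': depth becomes 0
  Position 20 '(': depth becomes 1
  Position 21 ')': depth becomes 0
  Position 22 '(': depth becomes 1
  Position 23 ')': depth becomes 0
  Position 24 '(': depth becomes 1
  Position 25 '(': depth becomes 2
  Position 26 ')': depth becomes 1
  Position 27 ')': depth becomes 0
Maximum depth reached: 4

4


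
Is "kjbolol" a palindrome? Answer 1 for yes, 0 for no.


Input: kjbolol
Reversed: lolobjk
  Compare pos 0 ('k') with pos 6 ('l'): MISMATCH
  Compare pos 1 ('j') with pos 5 ('o'): MISMATCH
  Compare pos 2 ('b') with pos 4 ('l'): MISMATCH
Result: not a palindrome

0


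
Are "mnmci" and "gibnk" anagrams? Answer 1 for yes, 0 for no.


Strings: "mnmci", "gibnk"
Sorted first:  cimmn
Sorted second: bgikn
Differ at position 0: 'c' vs 'b' => not anagrams

0


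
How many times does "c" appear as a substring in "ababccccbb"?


Searching for "c" in "ababccccbb"
Scanning each position:
  Position 0: "a" => no
  Position 1: "b" => no
  Position 2: "a" => no
  Position 3: "b" => no
  Position 4: "c" => MATCH
  Position 5: "c" => MATCH
  Position 6: "c" => MATCH
  Position 7: "c" => MATCH
  Position 8: "b" => no
  Position 9: "b" => no
Total occurrences: 4

4


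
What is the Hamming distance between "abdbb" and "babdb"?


Comparing "abdbb" and "babdb" position by position:
  Position 0: 'a' vs 'b' => differ
  Position 1: 'b' vs 'a' => differ
  Position 2: 'd' vs 'b' => differ
  Position 3: 'b' vs 'd' => differ
  Position 4: 'b' vs 'b' => same
Total differences (Hamming distance): 4

4


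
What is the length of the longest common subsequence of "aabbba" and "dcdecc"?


LCS of "aabbba" and "dcdecc"
DP table:
           d    c    d    e    c    c
      0    0    0    0    0    0    0
  a   0    0    0    0    0    0    0
  a   0    0    0    0    0    0    0
  b   0    0    0    0    0    0    0
  b   0    0    0    0    0    0    0
  b   0    0    0    0    0    0    0
  a   0    0    0    0    0    0    0
LCS length = dp[6][6] = 0

0


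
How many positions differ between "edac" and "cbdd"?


Comparing "edac" and "cbdd" position by position:
  Position 0: 'e' vs 'c' => DIFFER
  Position 1: 'd' vs 'b' => DIFFER
  Position 2: 'a' vs 'd' => DIFFER
  Position 3: 'c' vs 'd' => DIFFER
Positions that differ: 4

4


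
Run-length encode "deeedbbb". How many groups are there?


Input: deeedbbb
Scanning for consecutive runs:
  Group 1: 'd' x 1 (positions 0-0)
  Group 2: 'e' x 3 (positions 1-3)
  Group 3: 'd' x 1 (positions 4-4)
  Group 4: 'b' x 3 (positions 5-7)
Total groups: 4

4


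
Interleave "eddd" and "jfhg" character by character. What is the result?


Interleaving "eddd" and "jfhg":
  Position 0: 'e' from first, 'j' from second => "ej"
  Position 1: 'd' from first, 'f' from second => "df"
  Position 2: 'd' from first, 'h' from second => "dh"
  Position 3: 'd' from first, 'g' from second => "dg"
Result: ejdfdhdg

ejdfdhdg


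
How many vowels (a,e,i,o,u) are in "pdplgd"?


Input: pdplgd
Checking each character:
  'p' at position 0: consonant
  'd' at position 1: consonant
  'p' at position 2: consonant
  'l' at position 3: consonant
  'g' at position 4: consonant
  'd' at position 5: consonant
Total vowels: 0

0


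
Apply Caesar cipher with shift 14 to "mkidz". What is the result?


Caesar cipher: shift "mkidz" by 14
  'm' (pos 12) + 14 = pos 0 = 'a'
  'k' (pos 10) + 14 = pos 24 = 'y'
  'i' (pos 8) + 14 = pos 22 = 'w'
  'd' (pos 3) + 14 = pos 17 = 'r'
  'z' (pos 25) + 14 = pos 13 = 'n'
Result: aywrn

aywrn


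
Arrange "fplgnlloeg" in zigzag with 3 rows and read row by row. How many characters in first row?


Zigzag "fplgnlloeg" into 3 rows:
Placing characters:
  'f' => row 0
  'p' => row 1
  'l' => row 2
  'g' => row 1
  'n' => row 0
  'l' => row 1
  'l' => row 2
  'o' => row 1
  'e' => row 0
  'g' => row 1
Rows:
  Row 0: "fne"
  Row 1: "pglog"
  Row 2: "ll"
First row length: 3

3


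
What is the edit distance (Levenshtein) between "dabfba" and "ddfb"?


Computing edit distance: "dabfba" -> "ddfb"
DP table:
           d    d    f    b
      0    1    2    3    4
  d   1    0    1    2    3
  a   2    1    1    2    3
  b   3    2    2    2    2
  f   4    3    3    2    3
  b   5    4    4    3    2
  a   6    5    5    4    3
Edit distance = dp[6][4] = 3

3


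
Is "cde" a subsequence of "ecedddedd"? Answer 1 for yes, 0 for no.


Check if "cde" is a subsequence of "ecedddedd"
Greedy scan:
  Position 0 ('e'): no match needed
  Position 1 ('c'): matches sub[0] = 'c'
  Position 2 ('e'): no match needed
  Position 3 ('d'): matches sub[1] = 'd'
  Position 4 ('d'): no match needed
  Position 5 ('d'): no match needed
  Position 6 ('e'): matches sub[2] = 'e'
  Position 7 ('d'): no match needed
  Position 8 ('d'): no match needed
All 3 characters matched => is a subsequence

1


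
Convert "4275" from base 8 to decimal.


Input: "4275" in base 8
Positional expansion:
  Digit '4' (value 4) x 8^3 = 2048
  Digit '2' (value 2) x 8^2 = 128
  Digit '7' (value 7) x 8^1 = 56
  Digit '5' (value 5) x 8^0 = 5
Sum = 2237

2237


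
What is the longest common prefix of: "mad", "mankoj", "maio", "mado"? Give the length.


Words: mad, mankoj, maio, mado
  Position 0: all 'm' => match
  Position 1: all 'a' => match
  Position 2: ('d', 'n', 'i', 'd') => mismatch, stop
LCP = "ma" (length 2)

2


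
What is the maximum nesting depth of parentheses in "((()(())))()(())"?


Input: "((()(())))()(())"
Tracking depth:
  Position 0 '(': depth becomes 1
  Position 1 '(': depth becomes 2
  Position 2 '(': depth becomes 3
  Position 3 ')': depth becomes 2
  Position 4 '(': depth becomes 3
  Position 5 '(': depth becomes 4
  Position 6 ')': depth becomes 3
  Position 7 ')': depth becomes 2
  Position 8 ')': depth becomes 1
  Position 9 ')': depth becomes 0
  Position 10 '(': depth becomes 1
  Position 11 ')': depth becomes 0
  Position 12 '(': depth becomes 1
  Position 13 '(': depth becomes 2
  Position 14 ')': depth becomes 1
  Position 15 ')': depth becomes 0
Maximum depth reached: 4

4


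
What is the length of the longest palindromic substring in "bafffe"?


Input: "bafffe"
Checking substrings for palindromes:
  [2:5] "fff" (len 3) => palindrome
  [2:4] "ff" (len 2) => palindrome
  [3:5] "ff" (len 2) => palindrome
Longest palindromic substring: "fff" with length 3

3


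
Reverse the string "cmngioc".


Input: cmngioc
Reading characters right to left:
  Position 6: 'c'
  Position 5: 'o'
  Position 4: 'i'
  Position 3: 'g'
  Position 2: 'n'
  Position 1: 'm'
  Position 0: 'c'
Reversed: coignmc

coignmc


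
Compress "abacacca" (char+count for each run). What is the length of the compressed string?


Input: abacacca
Runs:
  'a' x 1 => "a1"
  'b' x 1 => "b1"
  'a' x 1 => "a1"
  'c' x 1 => "c1"
  'a' x 1 => "a1"
  'c' x 2 => "c2"
  'a' x 1 => "a1"
Compressed: "a1b1a1c1a1c2a1"
Compressed length: 14

14


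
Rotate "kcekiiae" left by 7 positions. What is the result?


Input: "kcekiiae", rotate left by 7
First 7 characters: "kcekiia"
Remaining characters: "e"
Concatenate remaining + first: "e" + "kcekiia" = "ekcekiia"

ekcekiia


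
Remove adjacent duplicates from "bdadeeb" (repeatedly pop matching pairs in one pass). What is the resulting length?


Input: bdadeeb
Stack-based adjacent duplicate removal:
  Read 'b': push. Stack: b
  Read 'd': push. Stack: bd
  Read 'a': push. Stack: bda
  Read 'd': push. Stack: bdad
  Read 'e': push. Stack: bdade
  Read 'e': matches stack top 'e' => pop. Stack: bdad
  Read 'b': push. Stack: bdadb
Final stack: "bdadb" (length 5)

5


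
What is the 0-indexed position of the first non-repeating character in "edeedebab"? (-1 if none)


Input: edeedebab
Character frequencies:
  'a': 1
  'b': 2
  'd': 2
  'e': 4
Scanning left to right for freq == 1:
  Position 0 ('e'): freq=4, skip
  Position 1 ('d'): freq=2, skip
  Position 2 ('e'): freq=4, skip
  Position 3 ('e'): freq=4, skip
  Position 4 ('d'): freq=2, skip
  Position 5 ('e'): freq=4, skip
  Position 6 ('b'): freq=2, skip
  Position 7 ('a'): unique! => answer = 7

7


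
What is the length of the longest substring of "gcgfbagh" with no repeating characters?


Input: "gcgfbagh"
Sliding window (track last position of each char):
  Position 0 ('g'): window [0,0] length 1 -- new best
  Position 1 ('c'): window [0,1] length 2 -- new best
  Position 2 ('g'): repeat (last at 0), move window start to 1
  Position 2 ('g'): window [1,2] length 2
  Position 3 ('f'): window [1,3] length 3 -- new best
  Position 4 ('b'): window [1,4] length 4 -- new best
  Position 5 ('a'): window [1,5] length 5 -- new best
  Position 6 ('g'): repeat (last at 2), move window start to 3
  Position 6 ('g'): window [3,6] length 4
  Position 7 ('h'): window [3,7] length 5
Longest substring with no repeats: "cgfba" with length 5

5


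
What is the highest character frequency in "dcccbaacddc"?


Input: dcccbaacddc
Character counts:
  'a': 2
  'b': 1
  'c': 5
  'd': 3
Maximum frequency: 5

5


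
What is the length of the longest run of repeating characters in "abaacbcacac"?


Input: "abaacbcacac"
Scanning for longest run:
  Position 1 ('b'): new char, reset run to 1
  Position 2 ('a'): new char, reset run to 1
  Position 3 ('a'): continues run of 'a', length=2
  Position 4 ('c'): new char, reset run to 1
  Position 5 ('b'): new char, reset run to 1
  Position 6 ('c'): new char, reset run to 1
  Position 7 ('a'): new char, reset run to 1
  Position 8 ('c'): new char, reset run to 1
  Position 9 ('a'): new char, reset run to 1
  Position 10 ('c'): new char, reset run to 1
Longest run: 'a' with length 2

2


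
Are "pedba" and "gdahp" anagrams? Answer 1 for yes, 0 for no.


Strings: "pedba", "gdahp"
Sorted first:  abdep
Sorted second: adghp
Differ at position 1: 'b' vs 'd' => not anagrams

0


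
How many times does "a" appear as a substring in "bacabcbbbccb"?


Searching for "a" in "bacabcbbbccb"
Scanning each position:
  Position 0: "b" => no
  Position 1: "a" => MATCH
  Position 2: "c" => no
  Position 3: "a" => MATCH
  Position 4: "b" => no
  Position 5: "c" => no
  Position 6: "b" => no
  Position 7: "b" => no
  Position 8: "b" => no
  Position 9: "c" => no
  Position 10: "c" => no
  Position 11: "b" => no
Total occurrences: 2

2


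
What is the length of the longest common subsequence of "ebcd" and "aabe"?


LCS of "ebcd" and "aabe"
DP table:
           a    a    b    e
      0    0    0    0    0
  e   0    0    0    0    1
  b   0    0    0    1    1
  c   0    0    0    1    1
  d   0    0    0    1    1
LCS length = dp[4][4] = 1

1


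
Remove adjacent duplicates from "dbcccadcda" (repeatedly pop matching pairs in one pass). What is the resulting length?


Input: dbcccadcda
Stack-based adjacent duplicate removal:
  Read 'd': push. Stack: d
  Read 'b': push. Stack: db
  Read 'c': push. Stack: dbc
  Read 'c': matches stack top 'c' => pop. Stack: db
  Read 'c': push. Stack: dbc
  Read 'a': push. Stack: dbca
  Read 'd': push. Stack: dbcad
  Read 'c': push. Stack: dbcadc
  Read 'd': push. Stack: dbcadcd
  Read 'a': push. Stack: dbcadcda
Final stack: "dbcadcda" (length 8)

8


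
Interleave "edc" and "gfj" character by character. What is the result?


Interleaving "edc" and "gfj":
  Position 0: 'e' from first, 'g' from second => "eg"
  Position 1: 'd' from first, 'f' from second => "df"
  Position 2: 'c' from first, 'j' from second => "cj"
Result: egdfcj

egdfcj


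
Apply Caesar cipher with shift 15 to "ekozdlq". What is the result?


Caesar cipher: shift "ekozdlq" by 15
  'e' (pos 4) + 15 = pos 19 = 't'
  'k' (pos 10) + 15 = pos 25 = 'z'
  'o' (pos 14) + 15 = pos 3 = 'd'
  'z' (pos 25) + 15 = pos 14 = 'o'
  'd' (pos 3) + 15 = pos 18 = 's'
  'l' (pos 11) + 15 = pos 0 = 'a'
  'q' (pos 16) + 15 = pos 5 = 'f'
Result: tzdosaf

tzdosaf


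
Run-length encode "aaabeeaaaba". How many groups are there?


Input: aaabeeaaaba
Scanning for consecutive runs:
  Group 1: 'a' x 3 (positions 0-2)
  Group 2: 'b' x 1 (positions 3-3)
  Group 3: 'e' x 2 (positions 4-5)
  Group 4: 'a' x 3 (positions 6-8)
  Group 5: 'b' x 1 (positions 9-9)
  Group 6: 'a' x 1 (positions 10-10)
Total groups: 6

6
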